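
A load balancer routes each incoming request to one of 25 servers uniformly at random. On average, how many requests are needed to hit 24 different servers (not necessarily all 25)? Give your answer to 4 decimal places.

70.3990

Going from k to k+1 distinct takes a geometric number of requests with mean 25/(25-k).
Sum over k = 0,...,23: E = 25/25 + 25/24 + 25/23 + ... + 25/3 + 25/2 = 70.39895.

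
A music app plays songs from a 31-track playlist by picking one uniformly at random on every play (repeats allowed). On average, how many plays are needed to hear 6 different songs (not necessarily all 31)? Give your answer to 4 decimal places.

Going from k to k+1 distinct takes a geometric number of plays with mean 31/(31-k).
Sum over k = 0,...,5: E = 31/31 + 31/30 + 31/29 + 31/28 + 31/27 + 31/26 = 6.54990.

6.5499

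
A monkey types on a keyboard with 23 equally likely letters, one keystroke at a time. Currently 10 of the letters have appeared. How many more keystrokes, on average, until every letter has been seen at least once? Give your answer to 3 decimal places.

The wait to go from k to k+1 distinct letters is geometric with mean 23/(23-k).
Sum over k = 10,...,22: E = 23/13 + 23/12 + 23/11 + ... + 23/2 + 23/1 = 73.1431.

73.143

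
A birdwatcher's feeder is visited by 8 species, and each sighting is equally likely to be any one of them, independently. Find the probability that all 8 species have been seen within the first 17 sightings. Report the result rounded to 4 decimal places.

0.3656

Let A_i be the event that species i is missing after 17 sightings. By inclusion–exclusion on the A_i,
P(all seen) = Σ_{j=0}^{8} (-1)^j C(8,j)((8-j)/8)^17
= 1.00000 - 0.82647 + 0.21047 - 0.01897 + 0.00053 - 0.00000 + 0.00000 - 0.00000 + 0.00000
= 0.36556.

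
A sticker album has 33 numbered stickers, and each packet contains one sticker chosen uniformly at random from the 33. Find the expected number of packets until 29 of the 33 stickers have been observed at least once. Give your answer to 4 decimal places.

With k distinct stickers already seen, the next new one arrives after an expected 33/(33-k) packets.
Sum over k = 0,...,28: E = 33/33 + 33/32 + 33/31 + ... + 33/6 + 33/5 = 66.18034.

66.1803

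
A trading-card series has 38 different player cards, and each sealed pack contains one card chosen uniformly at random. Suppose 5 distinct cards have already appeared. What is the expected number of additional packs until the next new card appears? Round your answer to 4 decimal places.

Each pack yields a new card with probability (38-5)/38 = 33/38, so the wait is geometric with mean 38/33.
E = 38/33 = 1.15152.

1.1515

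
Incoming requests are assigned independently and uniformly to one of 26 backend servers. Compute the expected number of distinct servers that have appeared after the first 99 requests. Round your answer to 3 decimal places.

25.465

For each server, P(seen in 99 requests) = 1 - (25/26)^99 = 0.9794.
By linearity of expectation, E[distinct seen] = 26·(1 - (25/26)^99) = 25.4646.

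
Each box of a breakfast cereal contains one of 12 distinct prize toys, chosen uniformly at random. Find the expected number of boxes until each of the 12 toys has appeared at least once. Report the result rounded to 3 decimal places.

37.239

Split into phases: going from k distinct to k+1 distinct takes on average 12/(12-k) boxes.
E[T] = 12/12 + 12/11 + 12/10 + ... + 12/2 + 12/1 = 12·H_{12}.
H_{12} = 3.1032, so E[T] = 37.2385.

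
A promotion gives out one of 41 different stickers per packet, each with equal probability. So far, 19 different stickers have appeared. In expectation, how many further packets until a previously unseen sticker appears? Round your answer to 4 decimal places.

1.8636

Each packet yields a new sticker with probability (41-19)/41 = 22/41, so the wait is geometric with mean 41/22.
E = 41/22 = 1.86364.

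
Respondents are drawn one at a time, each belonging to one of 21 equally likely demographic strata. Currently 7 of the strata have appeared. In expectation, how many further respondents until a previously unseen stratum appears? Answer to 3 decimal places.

The number of respondents until the next new stratum is geometric with success probability 14/21, so its mean is 21/14.
E = 21/14 = 1.5000.

1.500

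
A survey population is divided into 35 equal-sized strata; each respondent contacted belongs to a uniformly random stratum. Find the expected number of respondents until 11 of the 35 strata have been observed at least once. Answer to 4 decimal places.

With k distinct strata already seen, the next new one arrives after an expected 35/(35-k) respondents.
Sum over k = 0,...,10: E = 35/35 + 35/34 + 35/33 + ... + 35/26 + 35/25 = 12.97881.

12.9788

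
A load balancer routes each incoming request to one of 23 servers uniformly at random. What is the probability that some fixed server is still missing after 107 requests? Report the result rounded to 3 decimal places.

0.009

Each request misses the fixed server with probability (23-1)/23 = 22/23, independently.
P(still missing after 107) = (22/23)^107 = 0.0086.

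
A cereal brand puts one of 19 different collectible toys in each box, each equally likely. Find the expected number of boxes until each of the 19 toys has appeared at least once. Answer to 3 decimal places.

67.407

Split into phases: going from k distinct to k+1 distinct takes on average 19/(19-k) boxes.
E[T] = 19/19 + 19/18 + 19/17 + ... + 19/2 + 19/1 = 19·H_{19}.
H_{19} = 3.5477, so E[T] = 67.4071.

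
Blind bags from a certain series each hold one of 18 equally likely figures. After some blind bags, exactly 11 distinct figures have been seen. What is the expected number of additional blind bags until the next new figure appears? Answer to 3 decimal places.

The number of blind bags until the next new figure is geometric with success probability 7/18, so its mean is 18/7.
E = 18/7 = 2.5714.

2.571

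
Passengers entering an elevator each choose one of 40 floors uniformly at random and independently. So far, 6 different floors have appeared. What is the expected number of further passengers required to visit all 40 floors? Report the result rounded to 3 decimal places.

164.728

With k distinct floors already seen, the next new one takes an expected 40/(40-k) passengers.
Sum over k = 6,...,39: E = 40/34 + 40/33 + 40/32 + ... + 40/2 + 40/1 = 164.7284.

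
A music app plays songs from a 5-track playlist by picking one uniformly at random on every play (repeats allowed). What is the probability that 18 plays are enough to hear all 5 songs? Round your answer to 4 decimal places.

By inclusion–exclusion over which songs are missing,
P(all seen) = Σ_{j=0}^{5} (-1)^j C(5,j)((5-j)/5)^18
= 1.00000 - 0.09007 + 0.00102 - 0.00000 + 0.00000 - 0.00000
= 0.91094.

0.9109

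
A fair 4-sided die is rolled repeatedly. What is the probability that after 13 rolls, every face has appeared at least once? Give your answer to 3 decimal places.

0.906

By inclusion–exclusion over which faces are missing,
P(all seen) = Σ_{j=0}^{4} (-1)^j C(4,j)((4-j)/4)^13
= 1.0000 - 0.0950 + 0.0007 - 0.0000 + 0.0000
= 0.9057.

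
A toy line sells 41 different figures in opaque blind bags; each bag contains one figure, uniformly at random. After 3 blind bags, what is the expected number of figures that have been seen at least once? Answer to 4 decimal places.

2.9274

For each figure, P(seen in 3 blind bags) = 1 - (40/41)^3 = 0.07140.
By linearity of expectation, E[distinct seen] = 41·(1 - (40/41)^3) = 2.92742.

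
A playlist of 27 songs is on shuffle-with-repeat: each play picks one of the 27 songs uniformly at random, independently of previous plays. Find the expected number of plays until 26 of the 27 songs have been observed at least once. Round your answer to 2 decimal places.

With k distinct songs already seen, the next new one arrives after an expected 27/(27-k) plays.
Sum over k = 0,...,25: E = 27/27 + 27/26 + 27/25 + ... + 27/3 + 27/2 = 78.069.

78.07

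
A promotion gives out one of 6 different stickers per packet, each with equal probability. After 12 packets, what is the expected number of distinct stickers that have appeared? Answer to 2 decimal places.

5.33

For each sticker, P(seen in 12 packets) = 1 - (5/6)^12 = 0.888.
By linearity of expectation, E[distinct seen] = 6·(1 - (5/6)^12) = 5.327.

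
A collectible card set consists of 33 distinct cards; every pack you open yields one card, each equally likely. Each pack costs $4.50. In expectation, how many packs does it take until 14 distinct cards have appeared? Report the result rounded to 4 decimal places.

17.8549

Going from k to k+1 distinct takes a geometric number of packs with mean 33/(33-k).
Sum over k = 0,...,13: E = 33/33 + 33/32 + 33/31 + ... + 33/21 + 33/20 = 17.85493.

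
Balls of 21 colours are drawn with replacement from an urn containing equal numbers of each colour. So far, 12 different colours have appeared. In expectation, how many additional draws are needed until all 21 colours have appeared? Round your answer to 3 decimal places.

59.408

With k distinct colours already seen, the next new one takes an expected 21/(21-k) draws.
Sum over k = 12,...,20: E = 21/9 + 21/8 + 21/7 + ... + 21/2 + 21/1 = 59.4083.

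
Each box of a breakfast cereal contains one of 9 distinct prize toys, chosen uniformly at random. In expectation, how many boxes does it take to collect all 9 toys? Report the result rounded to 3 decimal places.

25.461

After k distinct toys have appeared, the next box gives a new one with probability (9-k)/9, so the expected wait for the (k+1)-th is 9/(9-k).
E[T] = 9/9 + 9/8 + 9/7 + ... + 9/2 + 9/1 = 9·H_{9}.
H_{9} = 2.8290, so E[T] = 25.4607.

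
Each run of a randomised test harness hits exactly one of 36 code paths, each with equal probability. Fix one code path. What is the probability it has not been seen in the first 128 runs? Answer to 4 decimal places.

On each run the fixed code path fails to appear with probability 35/36.
P(still missing after 128) = (35/36)^128 = 0.02716.

0.0272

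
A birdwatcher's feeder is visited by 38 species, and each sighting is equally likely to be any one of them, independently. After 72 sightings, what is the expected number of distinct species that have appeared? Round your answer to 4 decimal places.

32.4296

For each species, P(seen in 72 sightings) = 1 - (37/38)^72 = 0.85341.
By linearity of expectation, E[distinct seen] = 38·(1 - (37/38)^72) = 32.42957.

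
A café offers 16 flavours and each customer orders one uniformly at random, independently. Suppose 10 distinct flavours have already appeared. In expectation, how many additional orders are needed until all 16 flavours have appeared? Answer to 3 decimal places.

39.200

From k distinct to k+1 distinct takes on average 16/(16-k) orders.
Sum over k = 10,...,15: E = 16/6 + 16/5 + 16/4 + 16/3 + 16/2 + 16/1 = 39.2000.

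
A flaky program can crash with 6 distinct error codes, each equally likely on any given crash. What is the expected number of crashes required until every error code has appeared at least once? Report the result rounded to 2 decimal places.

Split into phases: going from k distinct to k+1 distinct takes on average 6/(6-k) crashes.
E[T] = 6/6 + 6/5 + 6/4 + 6/3 + 6/2 + 6/1 = 6·H_{6}.
H_{6} = 2.450, so E[T] = 14.700.

14.70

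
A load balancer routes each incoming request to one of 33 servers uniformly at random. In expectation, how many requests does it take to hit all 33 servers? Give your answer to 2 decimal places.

Split into phases: going from k distinct to k+1 distinct takes on average 33/(33-k) requests.
E[T] = 33/33 + 33/32 + 33/31 + ... + 33/2 + 33/1 = 33·H_{33}.
H_{33} = 4.089, so E[T] = 134.930.

134.93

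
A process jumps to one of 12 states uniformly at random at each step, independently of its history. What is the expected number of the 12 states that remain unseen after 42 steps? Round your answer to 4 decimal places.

For each state, P(unseen after 42) = (11/12)^42 = 0.02588.
By linearity of expectation, E[unseen] = 12·(11/12)^42 = 0.31050.

0.3105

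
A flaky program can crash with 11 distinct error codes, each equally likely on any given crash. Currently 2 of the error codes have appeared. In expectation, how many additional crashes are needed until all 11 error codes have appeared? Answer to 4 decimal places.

31.1187

With k distinct error codes already seen, the next new one takes an expected 11/(11-k) crashes.
Sum over k = 2,...,10: E = 11/9 + 11/8 + 11/7 + ... + 11/2 + 11/1 = 31.11865.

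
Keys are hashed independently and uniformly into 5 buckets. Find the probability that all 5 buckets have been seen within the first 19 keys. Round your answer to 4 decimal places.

0.9286

Let A_i be the event that bucket i is missing after 19 keys. By inclusion–exclusion on the A_i,
P(all seen) = Σ_{j=0}^{5} (-1)^j C(5,j)((5-j)/5)^19
= 1.00000 - 0.07206 + 0.00061 - 0.00000 + 0.00000 - 0.00000
= 0.92855.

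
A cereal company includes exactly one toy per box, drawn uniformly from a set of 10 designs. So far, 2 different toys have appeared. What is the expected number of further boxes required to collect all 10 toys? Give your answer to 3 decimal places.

27.179

The wait to go from k to k+1 distinct toys is geometric with mean 10/(10-k).
Sum over k = 2,...,9: E = 10/8 + 10/7 + 10/6 + ... + 10/2 + 10/1 = 27.1786.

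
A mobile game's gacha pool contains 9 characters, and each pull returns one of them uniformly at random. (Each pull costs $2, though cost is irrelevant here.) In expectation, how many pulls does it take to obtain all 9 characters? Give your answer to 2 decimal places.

Split into phases: going from k distinct to k+1 distinct takes on average 9/(9-k) pulls.
E[T] = 9/9 + 9/8 + 9/7 + ... + 9/2 + 9/1 = 9·H_{9}.
H_{9} = 2.829, so E[T] = 25.461.

25.46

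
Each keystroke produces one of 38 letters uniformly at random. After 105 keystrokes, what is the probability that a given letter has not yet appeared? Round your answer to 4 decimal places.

0.0608

Each keystroke misses the fixed letter with probability (38-1)/38 = 37/38, independently.
P(still missing after 105) = (37/38)^105 = 0.06080.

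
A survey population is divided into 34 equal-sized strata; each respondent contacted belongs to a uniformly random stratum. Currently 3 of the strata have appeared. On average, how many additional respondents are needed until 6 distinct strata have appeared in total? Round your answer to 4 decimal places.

The wait to go from k to k+1 distinct strata is geometric with mean 34/(34-k).
Sum over k = 3,...,5: E = 34/31 + 34/30 + 34/29 = 3.40252.

3.4025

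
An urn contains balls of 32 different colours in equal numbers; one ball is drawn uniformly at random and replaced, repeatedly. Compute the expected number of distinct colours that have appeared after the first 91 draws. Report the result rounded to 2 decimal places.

For each colour, P(seen in 91 draws) = 1 - (31/32)^91 = 0.944.
By linearity of expectation, E[distinct seen] = 32·(1 - (31/32)^91) = 30.220.

30.22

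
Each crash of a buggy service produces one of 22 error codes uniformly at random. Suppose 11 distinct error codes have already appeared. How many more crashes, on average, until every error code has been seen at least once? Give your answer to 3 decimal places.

66.437

With k distinct error codes already seen, the next new one takes an expected 22/(22-k) crashes.
Sum over k = 11,...,21: E = 22/11 + 22/10 + 22/9 + ... + 22/2 + 22/1 = 66.4373.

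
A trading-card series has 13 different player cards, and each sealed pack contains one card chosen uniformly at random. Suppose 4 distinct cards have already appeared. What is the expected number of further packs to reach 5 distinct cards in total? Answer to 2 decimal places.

1.44

From k distinct to k+1 distinct takes on average 13/(13-k) packs.
Only the k = 4 term is needed: E = 13/9 = 1.444.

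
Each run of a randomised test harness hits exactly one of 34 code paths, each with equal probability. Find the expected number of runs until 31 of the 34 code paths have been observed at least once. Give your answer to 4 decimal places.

77.6858

Going from k to k+1 distinct takes a geometric number of runs with mean 34/(34-k).
Sum over k = 0,...,30: E = 34/34 + 34/33 + 34/32 + ... + 34/5 + 34/4 = 77.68581.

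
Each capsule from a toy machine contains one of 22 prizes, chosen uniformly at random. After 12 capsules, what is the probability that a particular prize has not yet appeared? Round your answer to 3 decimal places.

Each capsule misses the fixed prize with probability (22-1)/22 = 21/22, independently.
P(still missing after 12) = (21/22)^12 = 0.5722.

0.572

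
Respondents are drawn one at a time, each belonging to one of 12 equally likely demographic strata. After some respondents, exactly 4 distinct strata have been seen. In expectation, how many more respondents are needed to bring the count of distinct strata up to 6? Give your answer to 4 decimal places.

3.2143

From k distinct to k+1 distinct takes on average 12/(12-k) respondents.
Sum over k = 4,...,5: E = 12/8 + 12/7 = 3.21429.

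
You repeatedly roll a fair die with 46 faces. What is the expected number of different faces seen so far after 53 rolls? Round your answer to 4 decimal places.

31.6499

For each face, P(seen in 53 rolls) = 1 - (45/46)^53 = 0.68804.
By linearity of expectation, E[distinct seen] = 46·(1 - (45/46)^53) = 31.64987.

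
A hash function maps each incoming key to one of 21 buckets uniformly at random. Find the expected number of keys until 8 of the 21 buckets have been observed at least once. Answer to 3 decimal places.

9.770

With k distinct buckets already seen, the next new one arrives after an expected 21/(21-k) keys.
Sum over k = 0,...,7: E = 21/21 + 21/20 + 21/19 + ... + 21/15 + 21/14 = 9.7697.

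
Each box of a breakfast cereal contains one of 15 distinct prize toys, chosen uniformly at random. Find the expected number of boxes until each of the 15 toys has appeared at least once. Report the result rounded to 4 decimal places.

49.7734

Split into phases: going from k distinct to k+1 distinct takes on average 15/(15-k) boxes.
E[T] = 15/15 + 15/14 + 15/13 + ... + 15/2 + 15/1 = 15·H_{15}.
H_{15} = 3.31823, so E[T] = 49.77343.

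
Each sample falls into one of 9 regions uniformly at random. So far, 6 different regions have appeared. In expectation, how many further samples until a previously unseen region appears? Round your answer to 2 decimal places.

3.00

The number of samples until the next new region is geometric with success probability 3/9, so its mean is 9/3.
E = 9/3 = 3.000.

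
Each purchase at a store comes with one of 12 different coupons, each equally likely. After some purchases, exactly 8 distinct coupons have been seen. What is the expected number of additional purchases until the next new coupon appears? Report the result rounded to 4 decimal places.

The number of purchases until the next new coupon is geometric with success probability 4/12, so its mean is 12/4.
E = 12/4 = 3.00000.

3.0000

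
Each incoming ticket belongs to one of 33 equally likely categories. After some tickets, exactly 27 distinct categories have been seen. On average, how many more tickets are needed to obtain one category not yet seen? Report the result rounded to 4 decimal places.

5.5000

Each ticket yields a new category with probability (33-27)/33 = 6/33, so the wait is geometric with mean 33/6.
E = 33/6 = 5.50000.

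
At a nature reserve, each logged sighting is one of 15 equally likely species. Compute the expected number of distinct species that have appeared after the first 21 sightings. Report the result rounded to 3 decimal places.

For each species, P(seen in 21 sightings) = 1 - (14/15)^21 = 0.7652.
By linearity of expectation, E[distinct seen] = 15·(1 - (14/15)^21) = 11.4774.

11.477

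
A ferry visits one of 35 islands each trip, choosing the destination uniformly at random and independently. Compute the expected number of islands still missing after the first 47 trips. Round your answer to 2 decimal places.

For each island, P(unseen after 47) = (34/35)^47 = 0.256.
By linearity of expectation, E[unseen] = 35·(34/35)^47 = 8.961.

8.96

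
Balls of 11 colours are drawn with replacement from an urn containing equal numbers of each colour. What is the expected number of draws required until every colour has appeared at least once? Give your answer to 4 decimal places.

33.2187

Split into phases: going from k distinct to k+1 distinct takes on average 11/(11-k) draws.
E[T] = 11/11 + 11/10 + 11/9 + ... + 11/2 + 11/1 = 11·H_{11}.
H_{11} = 3.01988, so E[T] = 33.21865.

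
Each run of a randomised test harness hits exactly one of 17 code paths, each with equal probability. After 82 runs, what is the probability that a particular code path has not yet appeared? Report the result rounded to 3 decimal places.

0.007

On each run the fixed code path fails to appear with probability 16/17.
P(still missing after 82) = (16/17)^82 = 0.0069.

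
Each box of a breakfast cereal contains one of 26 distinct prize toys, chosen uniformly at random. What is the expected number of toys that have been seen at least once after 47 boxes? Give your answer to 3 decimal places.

For each toy, P(seen in 47 boxes) = 1 - (25/26)^47 = 0.8417.
By linearity of expectation, E[distinct seen] = 26·(1 - (25/26)^47) = 21.8847.

21.885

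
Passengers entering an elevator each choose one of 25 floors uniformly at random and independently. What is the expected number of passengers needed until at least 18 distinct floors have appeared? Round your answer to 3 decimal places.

30.578

Going from k to k+1 distinct takes a geometric number of passengers with mean 25/(25-k).
Sum over k = 0,...,17: E = 25/25 + 25/24 + 25/23 + ... + 25/9 + 25/8 = 30.5775.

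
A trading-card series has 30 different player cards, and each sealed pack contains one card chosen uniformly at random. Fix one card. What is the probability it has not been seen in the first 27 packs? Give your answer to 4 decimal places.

0.4004

Each pack misses the fixed card with probability (30-1)/30 = 29/30, independently.
P(still missing after 27) = (29/30)^27 = 0.40038.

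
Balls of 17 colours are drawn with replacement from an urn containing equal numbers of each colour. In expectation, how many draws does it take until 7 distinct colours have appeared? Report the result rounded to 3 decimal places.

With k distinct colours already seen, the next new one arrives after an expected 17/(17-k) draws.
Sum over k = 0,...,6: E = 17/17 + 17/16 + 17/15 + ... + 17/12 + 17/11 = 8.6799.

8.680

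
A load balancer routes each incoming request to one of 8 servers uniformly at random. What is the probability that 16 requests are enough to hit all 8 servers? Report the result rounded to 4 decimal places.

By inclusion–exclusion over which servers are missing,
P(all seen) = Σ_{j=0}^{8} (-1)^j C(8,j)((8-j)/8)^16
= 1.00000 - 0.94454 + 0.28063 - 0.03036 + 0.00107 - 0.00001 + 0.00000 - 0.00000 + 0.00000
= 0.30680.

0.3068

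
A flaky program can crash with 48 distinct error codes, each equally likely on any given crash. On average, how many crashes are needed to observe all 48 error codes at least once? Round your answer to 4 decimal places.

After k distinct error codes have appeared, the next crash gives a new one with probability (48-k)/48, so the expected wait for the (k+1)-th is 48/(48-k).
E[T] = 48/48 + 48/47 + 48/46 + ... + 48/2 + 48/1 = 48·H_{48}.
H_{48} = 4.45880, so E[T] = 214.02226.

214.0223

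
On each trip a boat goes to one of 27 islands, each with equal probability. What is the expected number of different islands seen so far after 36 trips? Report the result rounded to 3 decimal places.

20.061

For each island, P(seen in 36 trips) = 1 - (26/27)^36 = 0.7430.
By linearity of expectation, E[distinct seen] = 27·(1 - (26/27)^36) = 20.0608.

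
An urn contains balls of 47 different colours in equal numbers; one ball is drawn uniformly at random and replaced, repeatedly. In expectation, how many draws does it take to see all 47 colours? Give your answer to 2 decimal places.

208.58

After k distinct colours have appeared, the next draw gives a new one with probability (47-k)/47, so the expected wait for the (k+1)-th is 47/(47-k).
E[T] = 47/47 + 47/46 + 47/45 + ... + 47/2 + 47/1 = 47·H_{47}.
H_{47} = 4.438, so E[T] = 208.584.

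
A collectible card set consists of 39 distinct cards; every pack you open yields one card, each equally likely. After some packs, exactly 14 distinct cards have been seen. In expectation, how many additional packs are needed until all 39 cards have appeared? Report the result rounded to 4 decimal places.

148.8224

The wait to go from k to k+1 distinct cards is geometric with mean 39/(39-k).
Sum over k = 14,...,38: E = 39/25 + 39/24 + 39/23 + ... + 39/2 + 39/1 = 148.82237.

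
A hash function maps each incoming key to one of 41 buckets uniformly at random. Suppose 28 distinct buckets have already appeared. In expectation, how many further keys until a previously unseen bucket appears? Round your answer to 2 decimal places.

3.15

The number of keys until the next new bucket is geometric with success probability 13/41, so its mean is 41/13.
E = 41/13 = 3.154.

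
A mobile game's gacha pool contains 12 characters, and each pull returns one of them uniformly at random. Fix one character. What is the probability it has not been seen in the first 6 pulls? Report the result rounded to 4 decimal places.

Each pull misses the fixed character with probability (12-1)/12 = 11/12, independently.
P(still missing after 6) = (11/12)^6 = 0.59329.

0.5933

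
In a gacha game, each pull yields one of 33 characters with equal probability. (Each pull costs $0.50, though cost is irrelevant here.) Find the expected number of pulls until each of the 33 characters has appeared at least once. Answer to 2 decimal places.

134.93

Split into phases: going from k distinct to k+1 distinct takes on average 33/(33-k) pulls.
E[T] = 33/33 + 33/32 + 33/31 + ... + 33/2 + 33/1 = 33·H_{33}.
H_{33} = 4.089, so E[T] = 134.930.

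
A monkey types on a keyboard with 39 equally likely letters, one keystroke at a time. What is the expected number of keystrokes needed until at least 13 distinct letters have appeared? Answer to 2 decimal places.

15.57

Going from k to k+1 distinct takes a geometric number of keystrokes with mean 39/(39-k).
Sum over k = 0,...,12: E = 39/39 + 39/38 + 39/37 + ... + 39/28 + 39/27 = 15.566.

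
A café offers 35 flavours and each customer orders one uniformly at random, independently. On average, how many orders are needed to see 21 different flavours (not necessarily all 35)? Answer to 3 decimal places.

31.333

Going from k to k+1 distinct takes a geometric number of orders with mean 35/(35-k).
Sum over k = 0,...,20: E = 35/35 + 35/34 + 35/33 + ... + 35/16 + 35/15 = 31.3327.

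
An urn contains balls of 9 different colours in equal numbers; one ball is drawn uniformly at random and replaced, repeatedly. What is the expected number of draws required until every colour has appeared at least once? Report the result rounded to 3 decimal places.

25.461

After k distinct colours have appeared, the next draw gives a new one with probability (9-k)/9, so the expected wait for the (k+1)-th is 9/(9-k).
E[T] = 9/9 + 9/8 + 9/7 + ... + 9/2 + 9/1 = 9·H_{9}.
H_{9} = 2.8290, so E[T] = 25.4607.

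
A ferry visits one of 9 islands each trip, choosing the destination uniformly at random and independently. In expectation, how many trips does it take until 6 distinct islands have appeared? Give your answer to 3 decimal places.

Going from k to k+1 distinct takes a geometric number of trips with mean 9/(9-k).
Sum over k = 0,...,5: E = 9/9 + 9/8 + 9/7 + 9/6 + 9/5 + 9/4 = 8.9607.

8.961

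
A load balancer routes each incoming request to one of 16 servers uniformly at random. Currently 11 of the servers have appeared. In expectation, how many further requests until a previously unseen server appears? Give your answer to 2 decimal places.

Each request yields a new server with probability (16-11)/16 = 5/16, so the wait is geometric with mean 16/5.
E = 16/5 = 3.200.

3.20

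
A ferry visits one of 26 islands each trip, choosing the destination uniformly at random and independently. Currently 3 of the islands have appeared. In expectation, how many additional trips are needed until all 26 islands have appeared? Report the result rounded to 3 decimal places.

97.092

From k distinct to k+1 distinct takes on average 26/(26-k) trips.
Sum over k = 3,...,25: E = 26/23 + 26/22 + 26/21 + ... + 26/2 + 26/1 = 97.0916.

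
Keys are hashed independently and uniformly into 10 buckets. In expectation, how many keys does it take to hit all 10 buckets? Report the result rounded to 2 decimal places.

29.29

The wait to go from k to k+1 distinct buckets is geometric with mean 10/(10-k).
E[T] = 10/10 + 10/9 + 10/8 + ... + 10/2 + 10/1 = 10·H_{10}.
H_{10} = 2.929, so E[T] = 29.290.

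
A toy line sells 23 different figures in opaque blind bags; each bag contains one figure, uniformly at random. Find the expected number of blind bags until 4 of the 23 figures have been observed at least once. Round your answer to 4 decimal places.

With k distinct figures already seen, the next new one arrives after an expected 23/(23-k) blind bags.
Sum over k = 0,...,3: E = 23/23 + 23/22 + 23/21 + 23/20 = 4.29069.

4.2907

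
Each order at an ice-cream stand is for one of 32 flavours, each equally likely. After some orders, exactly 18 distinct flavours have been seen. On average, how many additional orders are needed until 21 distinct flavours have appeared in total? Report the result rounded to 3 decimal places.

The wait to go from k to k+1 distinct flavours is geometric with mean 32/(32-k).
Sum over k = 18,...,20: E = 32/14 + 32/13 + 32/12 = 7.4139.

7.414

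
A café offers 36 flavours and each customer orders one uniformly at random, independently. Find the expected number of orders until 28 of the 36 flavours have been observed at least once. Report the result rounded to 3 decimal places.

Going from k to k+1 distinct takes a geometric number of orders with mean 36/(36-k).
Sum over k = 0,...,27: E = 36/36 + 36/35 + 36/34 + ... + 36/10 + 36/9 = 52.4413.

52.441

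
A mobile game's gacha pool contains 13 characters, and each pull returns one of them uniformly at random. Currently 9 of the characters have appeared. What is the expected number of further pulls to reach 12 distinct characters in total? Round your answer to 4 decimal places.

From k distinct to k+1 distinct takes on average 13/(13-k) pulls.
Sum over k = 9,...,11: E = 13/4 + 13/3 + 13/2 = 14.08333.

14.0833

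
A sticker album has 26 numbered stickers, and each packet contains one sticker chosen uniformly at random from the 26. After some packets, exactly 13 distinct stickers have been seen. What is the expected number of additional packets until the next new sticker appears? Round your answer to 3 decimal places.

2.000

Each packet yields a new sticker with probability (26-13)/26 = 13/26, so the wait is geometric with mean 26/13.
E = 26/13 = 2.0000.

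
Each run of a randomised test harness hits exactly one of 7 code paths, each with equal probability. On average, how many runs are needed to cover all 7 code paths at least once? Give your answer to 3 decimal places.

Split into phases: going from k distinct to k+1 distinct takes on average 7/(7-k) runs.
E[T] = 7/7 + 7/6 + 7/5 + ... + 7/2 + 7/1 = 7·H_{7}.
H_{7} = 2.5929, so E[T] = 18.1500.

18.150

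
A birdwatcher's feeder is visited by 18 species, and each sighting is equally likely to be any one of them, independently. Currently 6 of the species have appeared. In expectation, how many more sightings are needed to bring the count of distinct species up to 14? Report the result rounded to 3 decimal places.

The wait to go from k to k+1 distinct species is geometric with mean 18/(18-k).
Sum over k = 6,...,13: E = 18/12 + 18/11 + 18/10 + ... + 18/6 + 18/5 = 18.3578.

18.358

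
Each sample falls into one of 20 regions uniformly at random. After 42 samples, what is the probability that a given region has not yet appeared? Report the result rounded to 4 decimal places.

Each sample misses the fixed region with probability (20-1)/20 = 19/20, independently.
P(still missing after 42) = (19/20)^42 = 0.11598.

0.1160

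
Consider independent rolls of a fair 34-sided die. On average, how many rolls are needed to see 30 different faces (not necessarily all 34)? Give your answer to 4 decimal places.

With k distinct faces already seen, the next new one arrives after an expected 34/(34-k) rolls.
Sum over k = 0,...,29: E = 34/34 + 34/33 + 34/32 + ... + 34/6 + 34/5 = 69.18581.

69.1858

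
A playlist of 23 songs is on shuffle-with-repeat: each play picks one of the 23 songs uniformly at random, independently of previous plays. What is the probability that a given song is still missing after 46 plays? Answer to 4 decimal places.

Each play misses the fixed song with probability (23-1)/23 = 22/23, independently.
P(still missing after 46) = (22/23)^46 = 0.12941.

0.1294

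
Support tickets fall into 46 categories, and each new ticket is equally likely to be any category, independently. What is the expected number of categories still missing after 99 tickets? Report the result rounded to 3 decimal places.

For each category, P(unseen after 99) = (45/46)^99 = 0.1135.
By linearity of expectation, E[unseen] = 46·(45/46)^99 = 5.2212.

5.221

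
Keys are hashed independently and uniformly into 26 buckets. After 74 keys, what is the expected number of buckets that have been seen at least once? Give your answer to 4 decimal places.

24.5727

For each bucket, P(seen in 74 keys) = 1 - (25/26)^74 = 0.94510.
By linearity of expectation, E[distinct seen] = 26·(1 - (25/26)^74) = 24.57273.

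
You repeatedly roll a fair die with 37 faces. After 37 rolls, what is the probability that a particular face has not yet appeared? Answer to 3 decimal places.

0.363

Each roll misses the fixed face with probability (37-1)/37 = 36/37, independently.
P(still missing after 37) = (36/37)^37 = 0.3629.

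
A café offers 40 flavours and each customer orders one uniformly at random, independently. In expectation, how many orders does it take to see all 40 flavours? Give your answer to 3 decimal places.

171.142

After k distinct flavours have appeared, the next order gives a new one with probability (40-k)/40, so the expected wait for the (k+1)-th is 40/(40-k).
E[T] = 40/40 + 40/39 + 40/38 + ... + 40/2 + 40/1 = 40·H_{40}.
H_{40} = 4.2785, so E[T] = 171.1417.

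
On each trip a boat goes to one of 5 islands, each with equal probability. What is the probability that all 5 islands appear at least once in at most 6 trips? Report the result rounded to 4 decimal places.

0.1152

By inclusion–exclusion over which islands are missing,
P(all seen) = Σ_{j=0}^{5} (-1)^j C(5,j)((5-j)/5)^6
= 1.00000 - 1.31072 + 0.46656 - 0.04096 + 0.00032 - 0.00000
= 0.11520.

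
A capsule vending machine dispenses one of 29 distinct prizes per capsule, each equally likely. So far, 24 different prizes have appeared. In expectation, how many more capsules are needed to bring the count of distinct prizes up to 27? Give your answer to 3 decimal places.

The wait to go from k to k+1 distinct prizes is geometric with mean 29/(29-k).
Sum over k = 24,...,26: E = 29/5 + 29/4 + 29/3 = 22.7167.

22.717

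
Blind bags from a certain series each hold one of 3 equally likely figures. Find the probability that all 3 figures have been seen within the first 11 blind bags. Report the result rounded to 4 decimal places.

By inclusion–exclusion over which figures are missing,
P(all seen) = Σ_{j=0}^{3} (-1)^j C(3,j)((3-j)/3)^11
= 1.00000 - 0.03468 + 0.00002 - 0.00000
= 0.96533.

0.9653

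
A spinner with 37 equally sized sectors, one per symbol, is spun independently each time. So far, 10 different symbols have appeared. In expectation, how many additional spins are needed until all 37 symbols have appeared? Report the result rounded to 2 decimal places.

143.98

The wait to go from k to k+1 distinct symbols is geometric with mean 37/(37-k).
Sum over k = 10,...,36: E = 37/27 + 37/26 + 37/25 + ... + 37/2 + 37/1 = 143.984.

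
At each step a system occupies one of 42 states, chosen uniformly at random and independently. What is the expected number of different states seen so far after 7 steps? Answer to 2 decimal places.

For each state, P(seen in 7 steps) = 1 - (41/42)^7 = 0.155.
By linearity of expectation, E[distinct seen] = 42·(1 - (41/42)^7) = 6.519.

6.52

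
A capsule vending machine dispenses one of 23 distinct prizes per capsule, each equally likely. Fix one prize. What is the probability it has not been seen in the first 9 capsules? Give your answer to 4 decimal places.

Each capsule misses the fixed prize with probability (23-1)/23 = 22/23, independently.
P(still missing after 9) = (22/23)^9 = 0.67028.

0.6703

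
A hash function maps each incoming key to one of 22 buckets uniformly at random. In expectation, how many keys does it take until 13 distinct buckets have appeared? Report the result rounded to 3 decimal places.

With k distinct buckets already seen, the next new one arrives after an expected 22/(22-k) keys.
Sum over k = 0,...,12: E = 22/22 + 22/21 + 22/20 + ... + 22/11 + 22/10 = 18.9606.

18.961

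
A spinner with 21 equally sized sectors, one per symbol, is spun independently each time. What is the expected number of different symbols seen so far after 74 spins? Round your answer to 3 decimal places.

For each symbol, P(seen in 74 spins) = 1 - (20/21)^74 = 0.9730.
By linearity of expectation, E[distinct seen] = 21·(1 - (20/21)^74) = 20.4322.

20.432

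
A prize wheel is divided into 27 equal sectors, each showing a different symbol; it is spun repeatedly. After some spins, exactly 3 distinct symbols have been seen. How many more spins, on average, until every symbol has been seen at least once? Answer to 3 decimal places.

101.951

From k distinct to k+1 distinct takes on average 27/(27-k) spins.
Sum over k = 3,...,26: E = 27/24 + 27/23 + 27/22 + ... + 27/2 + 27/1 = 101.9509.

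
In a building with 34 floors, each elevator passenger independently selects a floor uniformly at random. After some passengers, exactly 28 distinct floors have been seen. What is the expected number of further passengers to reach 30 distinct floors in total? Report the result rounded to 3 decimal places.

From k distinct to k+1 distinct takes on average 34/(34-k) passengers.
Sum over k = 28,...,29: E = 34/6 + 34/5 = 12.4667.

12.467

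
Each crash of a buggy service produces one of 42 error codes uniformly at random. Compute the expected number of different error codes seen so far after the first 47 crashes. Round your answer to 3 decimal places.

28.468

For each error code, P(seen in 47 crashes) = 1 - (41/42)^47 = 0.6778.
By linearity of expectation, E[distinct seen] = 42·(1 - (41/42)^47) = 28.4676.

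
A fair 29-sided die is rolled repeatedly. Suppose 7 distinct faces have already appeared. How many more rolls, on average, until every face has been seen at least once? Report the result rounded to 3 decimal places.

From k distinct to k+1 distinct takes on average 29/(29-k) rolls.
Sum over k = 7,...,28: E = 29/22 + 29/21 + 29/20 + ... + 29/2 + 29/1 = 107.0336.

107.034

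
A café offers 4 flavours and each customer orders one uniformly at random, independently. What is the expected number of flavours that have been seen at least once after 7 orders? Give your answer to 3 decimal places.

3.466

For each flavour, P(seen in 7 orders) = 1 - (3/4)^7 = 0.8665.
By linearity of expectation, E[distinct seen] = 4·(1 - (3/4)^7) = 3.4661.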